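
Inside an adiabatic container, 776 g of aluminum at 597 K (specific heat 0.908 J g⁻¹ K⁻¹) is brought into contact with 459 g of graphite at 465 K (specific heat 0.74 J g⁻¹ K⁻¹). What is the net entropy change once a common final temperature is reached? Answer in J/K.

Energy balance: T_f = (m₁c₁T₁ + m₂c₂T₂)/(m₁c₁ + m₂c₂) = 554.07 K.
ΔS₁ = m₁c₁ ln(T_f/T₁) = 704.608 × ln(554.07/597) = -52.588 J/K.
ΔS₂ = m₂c₂ ln(T_f/T₂) = 339.66 × ln(554.07/465) = 59.524 J/K.
ΔS_total = -52.588 + 59.524 = 6.94 J/K.

ΔS_total = 6.94 J/K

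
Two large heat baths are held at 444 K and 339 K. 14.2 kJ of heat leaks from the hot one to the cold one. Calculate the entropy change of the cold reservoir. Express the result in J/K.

ΔS_cold = 41.9 J/K

The cold reservoir gains heat Q, so ΔS_cold = +Q/T_C = 14200/339 = 41.9 J/K.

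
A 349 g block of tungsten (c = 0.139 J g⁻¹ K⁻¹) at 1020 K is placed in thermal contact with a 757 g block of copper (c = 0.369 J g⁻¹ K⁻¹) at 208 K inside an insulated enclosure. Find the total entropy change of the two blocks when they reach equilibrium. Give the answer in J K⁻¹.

Energy balance: T_f = (m₁c₁T₁ + m₂c₂T₂)/(m₁c₁ + m₂c₂) = 328.15 K.
ΔS₁ = m₁c₁ ln(T_f/T₁) = 48.511 × ln(328.15/1020) = -55.015 J/K.
ΔS₂ = m₂c₂ ln(T_f/T₂) = 279.333 × ln(328.15/208) = 127.36 J/K.
ΔS_total = -55.015 + 127.36 = 72.3 J/K.

ΔS_total = 72.3 J/K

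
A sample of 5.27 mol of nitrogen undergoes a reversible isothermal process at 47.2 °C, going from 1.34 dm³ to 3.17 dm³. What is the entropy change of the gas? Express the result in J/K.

For an isothermal ideal gas ΔS_gas = nR ln(V₂/V₁) = 5.27 × 8.314 × ln(3.17/1.34) = 37.7 J/K.

ΔS_gas = 37.7 J/K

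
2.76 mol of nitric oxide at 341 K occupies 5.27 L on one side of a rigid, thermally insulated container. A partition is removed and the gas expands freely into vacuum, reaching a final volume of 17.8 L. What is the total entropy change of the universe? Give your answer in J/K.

No heat is exchanged and no work is done, so the ideal-gas temperature stays constant.
Entropy is a state function; using a reversible isothermal path, ΔS_gas = nR ln(V₂/V₁) = 2.76 × 8.314 × ln(17.8/5.27) = 27.9 J/K.
The insulated surroundings exchange no heat, so ΔS_surr = 0 and ΔS_universe = ΔS_gas.

ΔS_universe = 27.9 J/K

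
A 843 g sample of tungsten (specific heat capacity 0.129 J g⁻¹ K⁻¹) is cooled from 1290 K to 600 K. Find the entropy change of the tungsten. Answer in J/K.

ΔS = ∫dQ_rev/T = m c ln(T₂/T₁) = 843 × 0.129 × ln(600/1290) = -83.2 J/K.

ΔS = -83.2 J/K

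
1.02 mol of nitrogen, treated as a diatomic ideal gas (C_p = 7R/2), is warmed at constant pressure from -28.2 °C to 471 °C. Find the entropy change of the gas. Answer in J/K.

ΔS = 33 J/K

In kelvin: T₁ = 244.95 K, T₂ = 744.15 K. At constant pressure, ΔS = nC_p ln(T₂/T₁) with C_p = 7R/2 = 29.1 J mol⁻¹ K⁻¹.
ΔS = 1.02 × 29.1 × ln(744.15/244.95) = 33 J/K.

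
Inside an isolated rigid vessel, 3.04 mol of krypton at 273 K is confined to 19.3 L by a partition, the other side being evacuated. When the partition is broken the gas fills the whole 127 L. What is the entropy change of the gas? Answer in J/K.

ΔS_gas = 47.6 J/K

No heat is exchanged and no work is done, so the ideal-gas temperature stays constant.
Entropy is a state function; using a reversible isothermal path, ΔS_gas = nR ln(V₂/V₁) = 3.04 × 8.314 × ln(127/19.3) = 47.6 J/K.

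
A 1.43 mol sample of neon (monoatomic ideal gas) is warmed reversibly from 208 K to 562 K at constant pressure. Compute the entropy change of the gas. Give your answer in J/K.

At constant pressure, ΔS = nC_p ln(T₂/T₁) with C_p = 5R/2 = 20.79 J mol⁻¹ K⁻¹.
ΔS = 1.43 × 20.79 × ln(562/208) = 29.5 J/K.

ΔS = 29.5 J/K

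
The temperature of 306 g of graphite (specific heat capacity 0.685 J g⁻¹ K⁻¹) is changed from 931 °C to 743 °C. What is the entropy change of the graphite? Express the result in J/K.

In kelvin: T₁ = 1204.15 K, T₂ = 1016.15 K. ΔS = ∫dQ_rev/T = m c ln(T₂/T₁) = 306 × 0.685 × ln(1016.15/1204.15) = -35.6 J/K.

ΔS = -35.6 J/K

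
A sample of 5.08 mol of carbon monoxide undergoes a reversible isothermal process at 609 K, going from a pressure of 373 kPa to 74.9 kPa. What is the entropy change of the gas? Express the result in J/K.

ΔS_gas = 67.8 J/K

For an isothermal ideal gas ΔS_gas = nR ln(P₁/P₂) = 5.08 × 8.314 × ln(373/74.9) = 67.8 J/K.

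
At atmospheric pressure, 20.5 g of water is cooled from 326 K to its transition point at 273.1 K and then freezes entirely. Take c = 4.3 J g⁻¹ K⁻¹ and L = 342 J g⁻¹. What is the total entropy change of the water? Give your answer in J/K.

ΔS = -41.3 J/K

Cooling step: ΔS₁ = m c ln(T_tr/T_i) = 20.5 × 4.3 × ln(273.1/326) = -15.61 J/K.
Phase change: ΔS₂ = −mL/T_tr = −20.5 × 342 / 273.1 = -25.67 J/K.
ΔS_total = (-15.61) + (-25.67) = -41.3 J/K.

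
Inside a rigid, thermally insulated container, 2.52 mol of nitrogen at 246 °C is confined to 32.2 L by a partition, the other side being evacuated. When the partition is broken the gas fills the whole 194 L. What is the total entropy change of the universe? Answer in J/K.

For an ideal gas in free expansion Q = 0 and W = 0, so T is unchanged.
Entropy is a state function; using a reversible isothermal path, ΔS_gas = nR ln(V₂/V₁) = 2.52 × 8.314 × ln(194/32.2) = 37.6 J/K.
The insulated surroundings exchange no heat, so ΔS_surr = 0 and ΔS_universe = ΔS_gas.

ΔS_universe = 37.6 J/K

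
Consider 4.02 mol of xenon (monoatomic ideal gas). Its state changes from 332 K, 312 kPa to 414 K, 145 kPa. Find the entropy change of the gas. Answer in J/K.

ΔS = nC_p ln(T₂/T₁) − nR ln(P₂/P₁), with C_p = 5R/2 = 20.79 J mol⁻¹ K⁻¹ for a monoatomic ideal gas.
ΔS = 4.02 × [20.79 × ln(414/332) − 8.314 × ln(145/312)] = 44.1 J/K.

ΔS = 44.1 J/K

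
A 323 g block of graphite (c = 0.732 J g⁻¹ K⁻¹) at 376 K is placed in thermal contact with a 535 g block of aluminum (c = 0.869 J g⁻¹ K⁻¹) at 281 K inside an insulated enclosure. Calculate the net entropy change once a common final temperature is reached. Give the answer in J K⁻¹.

Energy balance: T_f = (m₁c₁T₁ + m₂c₂T₂)/(m₁c₁ + m₂c₂) = 313.03 K.
ΔS₁ = m₁c₁ ln(T_f/T₁) = 236.436 × ln(313.03/376) = -43.34 J/K.
ΔS₂ = m₂c₂ ln(T_f/T₂) = 464.915 × ln(313.03/281) = 50.18 J/K.
ΔS_total = -43.34 + 50.18 = 6.84 J/K.

ΔS_total = 6.84 J/K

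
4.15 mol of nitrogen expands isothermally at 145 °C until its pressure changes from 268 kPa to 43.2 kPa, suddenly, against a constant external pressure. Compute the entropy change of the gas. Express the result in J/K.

Entropy is a state function, so ΔS_gas depends only on the end states.
For an isothermal ideal gas ΔS_gas = nR ln(P₁/P₂) = 4.15 × 8.314 × ln(268/43.2) = 63 J/K.

ΔS_gas = 63 J/K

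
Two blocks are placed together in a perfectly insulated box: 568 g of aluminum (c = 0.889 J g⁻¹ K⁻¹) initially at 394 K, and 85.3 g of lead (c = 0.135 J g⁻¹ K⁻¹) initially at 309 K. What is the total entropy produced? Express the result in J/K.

Energy balance: T_f = (m₁c₁T₁ + m₂c₂T₂)/(m₁c₁ + m₂c₂) = 392.1 K.
ΔS₁ = m₁c₁ ln(T_f/T₁) = 504.952 × ln(392.1/394) = -2.435 J/K.
ΔS₂ = m₂c₂ ln(T_f/T₂) = 11.5155 × ln(392.1/309) = 2.743 J/K.
ΔS_total = -2.435 + 2.743 = 0.308 J/K.

ΔS_total = 0.308 J/K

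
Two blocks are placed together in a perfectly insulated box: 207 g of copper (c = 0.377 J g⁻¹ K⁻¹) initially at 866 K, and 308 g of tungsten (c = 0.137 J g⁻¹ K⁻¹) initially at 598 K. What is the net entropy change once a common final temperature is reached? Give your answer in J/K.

Energy balance: T_f = (m₁c₁T₁ + m₂c₂T₂)/(m₁c₁ + m₂c₂) = 771.95 K.
ΔS₁ = m₁c₁ ln(T_f/T₁) = 78.039 × ln(771.95/866) = -8.972 J/K.
ΔS₂ = m₂c₂ ln(T_f/T₂) = 42.196 × ln(771.95/598) = 10.77 J/K.
ΔS_total = -8.972 + 10.77 = 1.8 J/K.

ΔS_total = 1.8 J/K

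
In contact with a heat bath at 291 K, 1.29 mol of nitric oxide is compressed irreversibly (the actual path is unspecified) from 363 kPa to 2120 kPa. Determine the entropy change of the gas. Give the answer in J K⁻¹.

ΔS_gas = -18.9 J/K

Entropy is a state function, so ΔS_gas depends only on the end states.
For an isothermal ideal gas ΔS_gas = nR ln(P₁/P₂) = 1.29 × 8.314 × ln(363/2120) = -18.9 J/K.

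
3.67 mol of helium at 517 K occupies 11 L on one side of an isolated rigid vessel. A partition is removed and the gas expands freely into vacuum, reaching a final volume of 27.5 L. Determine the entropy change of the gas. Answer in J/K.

ΔS_gas = 28 J/K

No heat is exchanged and no work is done, so the ideal-gas temperature stays constant.
Entropy is a state function; using a reversible isothermal path, ΔS_gas = nR ln(V₂/V₁) = 3.67 × 8.314 × ln(27.5/11) = 28 J/K.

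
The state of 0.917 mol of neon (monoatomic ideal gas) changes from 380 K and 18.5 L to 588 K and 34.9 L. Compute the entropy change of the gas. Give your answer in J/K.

Entropy is a state function: ΔS = nC_V ln(T₂/T₁) + nR ln(V₂/V₁), with C_V = 3R/2 = 12.47 J mol⁻¹ K⁻¹ for a monoatomic ideal gas.
ΔS = 0.917 × [12.47 × ln(588/380) + 8.314 × ln(34.9/18.5)] = 9.83 J/K.

ΔS = 9.83 J/K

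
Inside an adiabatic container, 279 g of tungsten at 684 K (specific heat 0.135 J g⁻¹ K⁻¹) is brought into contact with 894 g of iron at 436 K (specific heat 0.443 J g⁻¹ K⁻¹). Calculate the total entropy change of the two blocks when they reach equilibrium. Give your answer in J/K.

ΔS_total = 3.95 J/K

Energy balance: T_f = (m₁c₁T₁ + m₂c₂T₂)/(m₁c₁ + m₂c₂) = 457.54 K.
ΔS₁ = m₁c₁ ln(T_f/T₁) = 37.665 × ln(457.54/684) = -15.15 J/K.
ΔS₂ = m₂c₂ ln(T_f/T₂) = 396.042 × ln(457.54/436) = 19.1 J/K.
ΔS_total = -15.15 + 19.1 = 3.95 J/K.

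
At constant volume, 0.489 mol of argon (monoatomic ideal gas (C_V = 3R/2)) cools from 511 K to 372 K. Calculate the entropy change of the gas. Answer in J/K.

At constant volume, ΔS = nC_V ln(T₂/T₁) with C_V = 3R/2 = 12.47 J mol⁻¹ K⁻¹.
ΔS = 0.489 × 12.47 × ln(372/511) = -1.94 J/K.

ΔS = -1.94 J/K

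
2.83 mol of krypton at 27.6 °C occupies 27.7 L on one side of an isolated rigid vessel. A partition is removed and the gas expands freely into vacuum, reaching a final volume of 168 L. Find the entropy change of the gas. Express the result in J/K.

No heat is exchanged and no work is done, so the ideal-gas temperature stays constant.
Entropy is a state function; using a reversible isothermal path, ΔS_gas = nR ln(V₂/V₁) = 2.83 × 8.314 × ln(168/27.7) = 42.4 J/K.

ΔS_gas = 42.4 J/K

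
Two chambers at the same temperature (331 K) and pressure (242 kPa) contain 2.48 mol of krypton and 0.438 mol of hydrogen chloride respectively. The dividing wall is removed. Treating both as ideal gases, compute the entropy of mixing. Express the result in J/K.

Mole fractions: x_A = 2.48/2.92 = 0.85, x_B = 0.15.
ΔS_mix = −R(n_A ln x_A + n_B ln x_B) = −8.314 × (2.48 ln 0.85 + 0.438 ln 0.15) = 10.3 J/K.

ΔS_mix = 10.3 J/K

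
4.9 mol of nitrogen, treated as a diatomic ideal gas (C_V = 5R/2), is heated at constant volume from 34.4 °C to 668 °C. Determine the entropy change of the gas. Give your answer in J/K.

In kelvin: T₁ = 307.55 K, T₂ = 941.15 K. At constant volume, ΔS = nC_V ln(T₂/T₁) with C_V = 5R/2 = 20.79 J mol⁻¹ K⁻¹.
ΔS = 4.9 × 20.79 × ln(941.15/307.55) = 114 J/K.

ΔS = 114 J/K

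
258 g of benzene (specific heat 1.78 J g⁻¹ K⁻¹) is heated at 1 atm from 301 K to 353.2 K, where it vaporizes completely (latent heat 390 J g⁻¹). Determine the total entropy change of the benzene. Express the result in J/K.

ΔS = 358 J/K

Warming step: ΔS₁ = m c ln(T_tr/T_i) = 258 × 1.78 × ln(353.2/301) = 73.44 J/K.
Phase change: ΔS₂ = +mL/T_tr = 258 × 390 / 353.2 = 284.9 J/K.
ΔS_total = (73.44) + (284.9) = 358 J/K.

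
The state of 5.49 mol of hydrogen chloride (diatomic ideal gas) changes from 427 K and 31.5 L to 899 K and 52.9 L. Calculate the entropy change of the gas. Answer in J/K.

Entropy is a state function: ΔS = nC_V ln(T₂/T₁) + nR ln(V₂/V₁), with C_V = 5R/2 = 20.79 J mol⁻¹ K⁻¹ for a diatomic ideal gas.
ΔS = 5.49 × [20.79 × ln(899/427) + 8.314 × ln(52.9/31.5)] = 109 J/K.

ΔS = 109 J/K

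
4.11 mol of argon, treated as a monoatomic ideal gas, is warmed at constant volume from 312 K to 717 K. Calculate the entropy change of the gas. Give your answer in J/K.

At constant volume, ΔS = nC_V ln(T₂/T₁) with C_V = 3R/2 = 12.47 J mol⁻¹ K⁻¹.
ΔS = 4.11 × 12.47 × ln(717/312) = 42.6 J/K.

ΔS = 42.6 J/K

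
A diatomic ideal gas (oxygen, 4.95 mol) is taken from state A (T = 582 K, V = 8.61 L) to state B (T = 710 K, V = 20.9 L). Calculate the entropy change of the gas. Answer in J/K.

ΔS = 56.9 J/K

Entropy is a state function: ΔS = nC_V ln(T₂/T₁) + nR ln(V₂/V₁), with C_V = 5R/2 = 20.79 J mol⁻¹ K⁻¹ for a diatomic ideal gas.
ΔS = 4.95 × [20.79 × ln(710/582) + 8.314 × ln(20.9/8.61)] = 56.9 J/K.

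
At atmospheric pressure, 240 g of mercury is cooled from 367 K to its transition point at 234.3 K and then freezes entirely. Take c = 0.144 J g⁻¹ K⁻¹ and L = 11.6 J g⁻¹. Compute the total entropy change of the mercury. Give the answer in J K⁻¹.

Cooling step: ΔS₁ = m c ln(T_tr/T_i) = 240 × 0.144 × ln(234.3/367) = -15.51 J/K.
Phase change: ΔS₂ = −mL/T_tr = −240 × 11.6 / 234.3 = -11.88 J/K.
ΔS_total = (-15.51) + (-11.88) = -27.4 J/K.

ΔS = -27.4 J/K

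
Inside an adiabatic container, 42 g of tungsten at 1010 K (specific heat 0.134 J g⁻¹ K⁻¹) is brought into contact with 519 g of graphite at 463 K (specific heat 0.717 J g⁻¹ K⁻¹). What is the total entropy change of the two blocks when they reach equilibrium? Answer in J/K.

ΔS_total = 2.2 J/K

Energy balance: T_f = (m₁c₁T₁ + m₂c₂T₂)/(m₁c₁ + m₂c₂) = 471.15 K.
ΔS₁ = m₁c₁ ln(T_f/T₁) = 5.628 × ln(471.15/1010) = -4.292 J/K.
ΔS₂ = m₂c₂ ln(T_f/T₂) = 372.123 × ln(471.15/463) = 6.493 J/K.
ΔS_total = -4.292 + 6.493 = 2.2 J/K.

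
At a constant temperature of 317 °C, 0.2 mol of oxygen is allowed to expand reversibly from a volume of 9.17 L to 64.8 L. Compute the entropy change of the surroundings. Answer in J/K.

ΔS_surr = -3.25 J/K

For an isothermal ideal gas ΔS_gas = nR ln(V₂/V₁) = 0.2 × 8.314 × ln(64.8/9.17) = 3.25 J/K.
The process is reversible, so ΔS_surr = −ΔS_gas = -3.25 J/K and ΔS_universe = 0.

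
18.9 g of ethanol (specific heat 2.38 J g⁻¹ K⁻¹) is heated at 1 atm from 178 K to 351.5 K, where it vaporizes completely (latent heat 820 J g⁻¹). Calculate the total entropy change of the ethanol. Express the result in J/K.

ΔS = 74.7 J/K

Warming step: ΔS₁ = m c ln(T_tr/T_i) = 18.9 × 2.38 × ln(351.5/178) = 30.61 J/K.
Phase change: ΔS₂ = +mL/T_tr = 18.9 × 820 / 351.5 = 44.09 J/K.
ΔS_total = (30.61) + (44.09) = 74.7 J/K.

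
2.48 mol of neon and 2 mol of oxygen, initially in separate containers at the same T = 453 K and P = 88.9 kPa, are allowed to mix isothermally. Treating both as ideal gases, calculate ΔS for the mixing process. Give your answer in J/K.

Mole fractions: x_A = 2.48/4.48 = 0.554, x_B = 0.446.
ΔS_mix = −R(n_A ln x_A + n_B ln x_B) = −8.314 × (2.48 ln 0.554 + 2 ln 0.446) = 25.6 J/K.

ΔS_mix = 25.6 J/K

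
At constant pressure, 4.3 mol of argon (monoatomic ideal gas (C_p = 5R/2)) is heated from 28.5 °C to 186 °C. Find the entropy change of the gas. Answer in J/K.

ΔS = 37.5 J/K

In kelvin: T₁ = 301.65 K, T₂ = 459.15 K. At constant pressure, ΔS = nC_p ln(T₂/T₁) with C_p = 5R/2 = 20.79 J mol⁻¹ K⁻¹.
ΔS = 4.3 × 20.79 × ln(459.15/301.65) = 37.5 J/K.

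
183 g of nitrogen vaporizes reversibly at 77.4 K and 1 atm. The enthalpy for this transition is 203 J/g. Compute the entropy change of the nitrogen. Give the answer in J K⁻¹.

Heat absorbed by the substance: Q = mL = 183 × 203 = 37149 J.
At constant T, ΔS = Q_rev/T = 37149 / 77.4 = 480 J/K.

ΔS = 480 J/K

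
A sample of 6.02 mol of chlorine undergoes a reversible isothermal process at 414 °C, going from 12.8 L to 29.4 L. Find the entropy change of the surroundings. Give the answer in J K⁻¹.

ΔS_surr = -41.6 J/K

For an isothermal ideal gas ΔS_gas = nR ln(V₂/V₁) = 6.02 × 8.314 × ln(29.4/12.8) = 41.6 J/K.
The process is reversible, so ΔS_surr = −ΔS_gas = -41.6 J/K and ΔS_universe = 0.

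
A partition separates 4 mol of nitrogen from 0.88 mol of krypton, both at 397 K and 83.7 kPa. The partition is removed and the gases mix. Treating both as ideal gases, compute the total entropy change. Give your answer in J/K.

ΔS_mix = 19.1 J/K

Mole fractions: x_A = 4/4.88 = 0.82, x_B = 0.18.
ΔS_mix = −R(n_A ln x_A + n_B ln x_B) = −8.314 × (4 ln 0.82 + 0.88 ln 0.18) = 19.1 J/K.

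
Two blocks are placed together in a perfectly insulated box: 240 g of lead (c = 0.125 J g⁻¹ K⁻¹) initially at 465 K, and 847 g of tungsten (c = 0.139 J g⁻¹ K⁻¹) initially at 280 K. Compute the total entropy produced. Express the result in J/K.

Energy balance: T_f = (m₁c₁T₁ + m₂c₂T₂)/(m₁c₁ + m₂c₂) = 317.57 K.
ΔS₁ = m₁c₁ ln(T_f/T₁) = 30 × ln(317.57/465) = -11.44 J/K.
ΔS₂ = m₂c₂ ln(T_f/T₂) = 117.733 × ln(317.57/280) = 14.82 J/K.
ΔS_total = -11.44 + 14.82 = 3.38 J/K.

ΔS_total = 3.38 J/K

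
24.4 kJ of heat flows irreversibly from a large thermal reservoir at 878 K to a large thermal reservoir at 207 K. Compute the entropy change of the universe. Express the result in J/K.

ΔS_hot = −Q/T_H = −24400/878 = -27.79 J/K and ΔS_cold = +Q/T_C = 24400/207 = 117.9 J/K.
ΔS_total = -27.79 + 117.9 = 90.1 J/K, positive as the second law requires.

ΔS_total = 90.1 J/K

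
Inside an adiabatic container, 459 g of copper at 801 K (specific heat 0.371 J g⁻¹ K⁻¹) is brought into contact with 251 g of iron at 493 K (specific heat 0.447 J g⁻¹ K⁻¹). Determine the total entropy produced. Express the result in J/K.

Energy balance: T_f = (m₁c₁T₁ + m₂c₂T₂)/(m₁c₁ + m₂c₂) = 678.67 K.
ΔS₁ = m₁c₁ ln(T_f/T₁) = 170.289 × ln(678.67/801) = -28.22 J/K.
ΔS₂ = m₂c₂ ln(T_f/T₂) = 112.197 × ln(678.67/493) = 35.86 J/K.
ΔS_total = -28.22 + 35.86 = 7.64 J/K.

ΔS_total = 7.64 J/K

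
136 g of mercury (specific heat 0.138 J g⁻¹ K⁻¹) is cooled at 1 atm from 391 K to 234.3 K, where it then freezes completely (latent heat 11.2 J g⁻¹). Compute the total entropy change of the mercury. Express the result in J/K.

ΔS = -16.1 J/K

Cooling step: ΔS₁ = m c ln(T_tr/T_i) = 136 × 0.138 × ln(234.3/391) = -9.611 J/K.
Phase change: ΔS₂ = −mL/T_tr = −136 × 11.2 / 234.3 = -6.501 J/K.
ΔS_total = (-9.611) + (-6.501) = -16.1 J/K.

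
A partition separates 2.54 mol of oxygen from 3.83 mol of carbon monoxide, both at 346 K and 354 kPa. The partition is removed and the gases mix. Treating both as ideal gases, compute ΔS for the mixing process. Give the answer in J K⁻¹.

Mole fractions: x_A = 2.54/6.37 = 0.399, x_B = 0.601.
ΔS_mix = −R(n_A ln x_A + n_B ln x_B) = −8.314 × (2.54 ln 0.399 + 3.83 ln 0.601) = 35.6 J/K.

ΔS_mix = 35.6 J/K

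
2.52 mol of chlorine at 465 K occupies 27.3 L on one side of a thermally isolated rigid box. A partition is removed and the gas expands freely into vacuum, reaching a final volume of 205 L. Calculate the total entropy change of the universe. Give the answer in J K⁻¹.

For an ideal gas in free expansion Q = 0 and W = 0, so T is unchanged.
Entropy is a state function; using a reversible isothermal path, ΔS_gas = nR ln(V₂/V₁) = 2.52 × 8.314 × ln(205/27.3) = 42.2 J/K.
The insulated surroundings exchange no heat, so ΔS_surr = 0 and ΔS_universe = ΔS_gas.

ΔS_universe = 42.2 J/K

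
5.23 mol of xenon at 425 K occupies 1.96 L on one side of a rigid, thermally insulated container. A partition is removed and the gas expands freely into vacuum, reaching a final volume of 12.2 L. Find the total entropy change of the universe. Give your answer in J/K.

No heat is exchanged and no work is done, so the ideal-gas temperature stays constant.
Entropy is a state function; using a reversible isothermal path, ΔS_gas = nR ln(V₂/V₁) = 5.23 × 8.314 × ln(12.2/1.96) = 79.5 J/K.
The insulated surroundings exchange no heat, so ΔS_surr = 0 and ΔS_universe = ΔS_gas.

ΔS_universe = 79.5 J/K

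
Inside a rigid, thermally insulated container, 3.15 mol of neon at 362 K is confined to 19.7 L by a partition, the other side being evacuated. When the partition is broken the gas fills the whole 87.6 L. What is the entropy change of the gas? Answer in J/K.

ΔS_gas = 39.1 J/K

For an ideal gas in free expansion Q = 0 and W = 0, so T is unchanged.
Entropy is a state function; using a reversible isothermal path, ΔS_gas = nR ln(V₂/V₁) = 3.15 × 8.314 × ln(87.6/19.7) = 39.1 J/K.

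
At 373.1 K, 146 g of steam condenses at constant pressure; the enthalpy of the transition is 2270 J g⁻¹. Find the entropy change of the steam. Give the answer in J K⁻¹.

ΔS = -888 J/K

Heat released by the substance: Q = −mL = −146 × 2270 = −331420 J.
At constant T, ΔS = Q_rev/T = −331420 / 373.1 = -888 J/K.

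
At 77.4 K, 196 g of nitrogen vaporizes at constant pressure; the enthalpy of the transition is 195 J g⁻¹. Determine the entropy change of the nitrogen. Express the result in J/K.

ΔS = 494 J/K

Heat absorbed by the substance: Q = mL = 196 × 195 = 38220 J.
At constant T, ΔS = Q_rev/T = 38220 / 77.4 = 494 J/K.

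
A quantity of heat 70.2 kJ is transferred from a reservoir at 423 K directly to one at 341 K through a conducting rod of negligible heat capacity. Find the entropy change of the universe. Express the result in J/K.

ΔS_total = 39.9 J/K

ΔS_hot = −Q/T_H = −70200/423 = -166 J/K and ΔS_cold = +Q/T_C = 70200/341 = 205.9 J/K.
ΔS_total = -166 + 205.9 = 39.9 J/K, positive as the second law requires.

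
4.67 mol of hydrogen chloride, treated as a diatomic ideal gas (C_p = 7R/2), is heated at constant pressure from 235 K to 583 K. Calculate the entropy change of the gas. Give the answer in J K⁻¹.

At constant pressure, ΔS = nC_p ln(T₂/T₁) with C_p = 7R/2 = 29.1 J mol⁻¹ K⁻¹.
ΔS = 4.67 × 29.1 × ln(583/235) = 123 J/K.

ΔS = 123 J/K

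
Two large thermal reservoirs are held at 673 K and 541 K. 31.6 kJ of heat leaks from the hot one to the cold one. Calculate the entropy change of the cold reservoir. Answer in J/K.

ΔS_cold = 58.4 J/K

The cold reservoir gains heat Q, so ΔS_cold = +Q/T_C = 31600/541 = 58.4 J/K.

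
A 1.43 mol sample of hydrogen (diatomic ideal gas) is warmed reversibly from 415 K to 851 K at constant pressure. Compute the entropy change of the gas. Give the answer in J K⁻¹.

At constant pressure, ΔS = nC_p ln(T₂/T₁) with C_p = 7R/2 = 29.1 J mol⁻¹ K⁻¹.
ΔS = 1.43 × 29.1 × ln(851/415) = 29.9 J/K.

ΔS = 29.9 J/K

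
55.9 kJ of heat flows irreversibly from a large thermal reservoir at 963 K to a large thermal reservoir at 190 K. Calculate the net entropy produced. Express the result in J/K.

ΔS_total = 236 J/K

ΔS_hot = −Q/T_H = −55900/963 = -58.05 J/K and ΔS_cold = +Q/T_C = 55900/190 = 294.2 J/K.
ΔS_total = -58.05 + 294.2 = 236 J/K, positive as the second law requires.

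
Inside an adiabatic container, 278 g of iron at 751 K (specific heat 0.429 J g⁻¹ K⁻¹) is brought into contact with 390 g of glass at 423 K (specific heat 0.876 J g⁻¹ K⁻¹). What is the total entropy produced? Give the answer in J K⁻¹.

ΔS_total = 15.8 J/K

Energy balance: T_f = (m₁c₁T₁ + m₂c₂T₂)/(m₁c₁ + m₂c₂) = 507.87 K.
ΔS₁ = m₁c₁ ln(T_f/T₁) = 119.262 × ln(507.87/751) = -46.65 J/K.
ΔS₂ = m₂c₂ ln(T_f/T₂) = 341.64 × ln(507.87/423) = 62.47 J/K.
ΔS_total = -46.65 + 62.47 = 15.8 J/K.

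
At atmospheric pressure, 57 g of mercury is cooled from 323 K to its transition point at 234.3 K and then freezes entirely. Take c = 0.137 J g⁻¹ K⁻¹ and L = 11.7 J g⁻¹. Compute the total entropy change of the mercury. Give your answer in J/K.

Cooling step: ΔS₁ = m c ln(T_tr/T_i) = 57 × 0.137 × ln(234.3/323) = -2.507 J/K.
Phase change: ΔS₂ = −mL/T_tr = −57 × 11.7 / 234.3 = -2.846 J/K.
ΔS_total = (-2.507) + (-2.846) = -5.35 J/K.

ΔS = -5.35 J/K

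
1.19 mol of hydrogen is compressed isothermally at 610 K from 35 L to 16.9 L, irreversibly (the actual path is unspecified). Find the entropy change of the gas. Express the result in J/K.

Entropy is a state function, so ΔS_gas depends only on the end states.
For an isothermal ideal gas ΔS_gas = nR ln(V₂/V₁) = 1.19 × 8.314 × ln(16.9/35) = -7.2 J/K.

ΔS_gas = -7.2 J/K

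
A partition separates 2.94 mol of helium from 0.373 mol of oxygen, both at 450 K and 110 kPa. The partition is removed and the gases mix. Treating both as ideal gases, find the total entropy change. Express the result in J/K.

Mole fractions: x_A = 2.94/3.31 = 0.887, x_B = 0.113.
ΔS_mix = −R(n_A ln x_A + n_B ln x_B) = −8.314 × (2.94 ln 0.887 + 0.373 ln 0.113) = 9.69 J/K.

ΔS_mix = 9.69 J/K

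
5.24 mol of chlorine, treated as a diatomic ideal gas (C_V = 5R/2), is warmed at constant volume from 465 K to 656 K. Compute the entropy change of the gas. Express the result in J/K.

ΔS = 37.5 J/K

At constant volume, ΔS = nC_V ln(T₂/T₁) with C_V = 5R/2 = 20.79 J mol⁻¹ K⁻¹.
ΔS = 5.24 × 20.79 × ln(656/465) = 37.5 J/K.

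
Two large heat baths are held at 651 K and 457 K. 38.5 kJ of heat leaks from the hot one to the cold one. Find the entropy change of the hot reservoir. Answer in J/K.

ΔS_hot = -59.1 J/K

The hot reservoir loses heat Q, so ΔS_hot = −Q/T_H = −38500/651 = -59.1 J/K.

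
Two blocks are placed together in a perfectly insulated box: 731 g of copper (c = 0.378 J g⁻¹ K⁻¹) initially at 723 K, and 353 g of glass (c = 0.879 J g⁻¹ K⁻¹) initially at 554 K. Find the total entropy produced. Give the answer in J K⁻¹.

Energy balance: T_f = (m₁c₁T₁ + m₂c₂T₂)/(m₁c₁ + m₂c₂) = 633.61 K.
ΔS₁ = m₁c₁ ln(T_f/T₁) = 276.318 × ln(633.61/723) = -36.47 J/K.
ΔS₂ = m₂c₂ ln(T_f/T₂) = 310.287 × ln(633.61/554) = 41.66 J/K.
ΔS_total = -36.47 + 41.66 = 5.19 J/K.

ΔS_total = 5.19 J/K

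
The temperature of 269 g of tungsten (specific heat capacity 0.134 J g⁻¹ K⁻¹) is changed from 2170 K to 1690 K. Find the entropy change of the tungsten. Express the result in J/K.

ΔS = ∫dQ_rev/T = m c ln(T₂/T₁) = 269 × 0.134 × ln(1690/2170) = -9.01 J/K.

ΔS = -9.01 J/K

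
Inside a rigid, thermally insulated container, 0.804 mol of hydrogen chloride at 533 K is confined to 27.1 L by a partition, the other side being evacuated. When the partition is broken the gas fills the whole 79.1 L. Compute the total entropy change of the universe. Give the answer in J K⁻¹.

ΔS_universe = 7.16 J/K

For an ideal gas in free expansion Q = 0 and W = 0, so T is unchanged.
Entropy is a state function; using a reversible isothermal path, ΔS_gas = nR ln(V₂/V₁) = 0.804 × 8.314 × ln(79.1/27.1) = 7.16 J/K.
The insulated surroundings exchange no heat, so ΔS_surr = 0 and ΔS_universe = ΔS_gas.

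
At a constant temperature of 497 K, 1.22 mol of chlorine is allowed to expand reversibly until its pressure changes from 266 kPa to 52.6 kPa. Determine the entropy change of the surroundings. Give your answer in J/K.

For an isothermal ideal gas ΔS_gas = nR ln(P₁/P₂) = 1.22 × 8.314 × ln(266/52.6) = 16.4 J/K.
The process is reversible, so ΔS_surr = −ΔS_gas = -16.4 J/K and ΔS_universe = 0.

ΔS_surr = -16.4 J/K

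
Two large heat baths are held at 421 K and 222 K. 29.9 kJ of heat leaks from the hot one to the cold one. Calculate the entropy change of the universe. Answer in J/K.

ΔS_total = 63.7 J/K

ΔS_hot = −Q/T_H = −29900/421 = -71.02 J/K and ΔS_cold = +Q/T_C = 29900/222 = 134.7 J/K.
ΔS_total = -71.02 + 134.7 = 63.7 J/K, positive as the second law requires.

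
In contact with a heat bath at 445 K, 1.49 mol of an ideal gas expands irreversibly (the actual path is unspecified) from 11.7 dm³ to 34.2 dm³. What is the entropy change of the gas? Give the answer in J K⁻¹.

Entropy is a state function, so ΔS_gas depends only on the end states.
For an isothermal ideal gas ΔS_gas = nR ln(V₂/V₁) = 1.49 × 8.314 × ln(34.2/11.7) = 13.3 J/K.

ΔS_gas = 13.3 J/K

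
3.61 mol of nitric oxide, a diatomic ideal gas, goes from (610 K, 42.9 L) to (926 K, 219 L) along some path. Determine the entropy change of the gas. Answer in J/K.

ΔS = 80.2 J/K

Entropy is a state function: ΔS = nC_V ln(T₂/T₁) + nR ln(V₂/V₁), with C_V = 5R/2 = 20.79 J mol⁻¹ K⁻¹ for a diatomic ideal gas.
ΔS = 3.61 × [20.79 × ln(926/610) + 8.314 × ln(219/42.9)] = 80.2 J/K.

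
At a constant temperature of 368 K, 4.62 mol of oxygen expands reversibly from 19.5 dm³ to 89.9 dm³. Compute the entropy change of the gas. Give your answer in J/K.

For an isothermal ideal gas ΔS_gas = nR ln(V₂/V₁) = 4.62 × 8.314 × ln(89.9/19.5) = 58.7 J/K.

ΔS_gas = 58.7 J/K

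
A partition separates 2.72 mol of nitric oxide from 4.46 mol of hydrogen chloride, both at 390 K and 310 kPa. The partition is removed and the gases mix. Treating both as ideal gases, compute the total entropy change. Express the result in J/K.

Mole fractions: x_A = 2.72/7.18 = 0.379, x_B = 0.621.
ΔS_mix = −R(n_A ln x_A + n_B ln x_B) = −8.314 × (2.72 ln 0.379 + 4.46 ln 0.621) = 39.6 J/K.

ΔS_mix = 39.6 J/K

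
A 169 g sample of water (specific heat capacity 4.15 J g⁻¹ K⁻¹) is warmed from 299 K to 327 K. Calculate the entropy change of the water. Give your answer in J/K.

ΔS = ∫dQ_rev/T = m c ln(T₂/T₁) = 169 × 4.15 × ln(327/299) = 62.8 J/K.

ΔS = 62.8 J/K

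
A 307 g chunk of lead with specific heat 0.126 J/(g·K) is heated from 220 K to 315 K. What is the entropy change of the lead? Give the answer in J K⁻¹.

ΔS = 13.9 J/K

ΔS = ∫dQ_rev/T = m c ln(T₂/T₁) = 307 × 0.126 × ln(315/220) = 13.9 J/K.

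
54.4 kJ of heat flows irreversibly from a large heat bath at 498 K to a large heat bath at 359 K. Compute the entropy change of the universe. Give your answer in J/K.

ΔS_total = 42.3 J/K

ΔS_hot = −Q/T_H = −54400/498 = -109.2 J/K and ΔS_cold = +Q/T_C = 54400/359 = 151.5 J/K.
ΔS_total = -109.2 + 151.5 = 42.3 J/K, positive as the second law requires.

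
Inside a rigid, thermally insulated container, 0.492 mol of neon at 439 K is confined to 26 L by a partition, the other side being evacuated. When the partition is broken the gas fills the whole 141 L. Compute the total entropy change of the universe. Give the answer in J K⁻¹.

ΔS_universe = 6.92 J/K

For an ideal gas in free expansion Q = 0 and W = 0, so T is unchanged.
Entropy is a state function; using a reversible isothermal path, ΔS_gas = nR ln(V₂/V₁) = 0.492 × 8.314 × ln(141/26) = 6.92 J/K.
The insulated surroundings exchange no heat, so ΔS_surr = 0 and ΔS_universe = ΔS_gas.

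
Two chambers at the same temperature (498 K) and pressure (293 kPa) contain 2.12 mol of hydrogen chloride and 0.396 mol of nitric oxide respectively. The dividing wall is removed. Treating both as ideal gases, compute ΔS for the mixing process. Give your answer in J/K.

Mole fractions: x_A = 2.12/2.52 = 0.843, x_B = 0.157.
ΔS_mix = −R(n_A ln x_A + n_B ln x_B) = −8.314 × (2.12 ln 0.843 + 0.396 ln 0.157) = 9.11 J/K.

ΔS_mix = 9.11 J/K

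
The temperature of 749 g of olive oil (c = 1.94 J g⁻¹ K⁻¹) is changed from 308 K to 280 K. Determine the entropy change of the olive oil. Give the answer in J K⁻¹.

ΔS = ∫dQ_rev/T = m c ln(T₂/T₁) = 749 × 1.94 × ln(280/308) = -138 J/K.

ΔS = -138 J/K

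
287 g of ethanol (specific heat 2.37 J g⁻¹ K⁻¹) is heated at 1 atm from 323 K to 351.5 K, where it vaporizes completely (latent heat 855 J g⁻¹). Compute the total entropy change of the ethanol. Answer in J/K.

ΔS = 756 J/K

Warming step: ΔS₁ = m c ln(T_tr/T_i) = 287 × 2.37 × ln(351.5/323) = 57.52 J/K.
Phase change: ΔS₂ = +mL/T_tr = 287 × 855 / 351.5 = 698.1 J/K.
ΔS_total = (57.52) + (698.1) = 756 J/K.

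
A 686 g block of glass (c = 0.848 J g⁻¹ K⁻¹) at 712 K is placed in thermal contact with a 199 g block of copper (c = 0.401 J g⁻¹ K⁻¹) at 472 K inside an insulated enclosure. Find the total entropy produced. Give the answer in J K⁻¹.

ΔS_total = 5.34 J/K

Energy balance: T_f = (m₁c₁T₁ + m₂c₂T₂)/(m₁c₁ + m₂c₂) = 683.05 K.
ΔS₁ = m₁c₁ ln(T_f/T₁) = 581.728 × ln(683.05/712) = -24.15 J/K.
ΔS₂ = m₂c₂ ln(T_f/T₂) = 79.799 × ln(683.05/472) = 29.49 J/K.
ΔS_total = -24.15 + 29.49 = 5.34 J/K.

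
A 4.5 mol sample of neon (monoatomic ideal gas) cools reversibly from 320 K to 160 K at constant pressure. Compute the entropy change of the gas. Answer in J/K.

At constant pressure, ΔS = nC_p ln(T₂/T₁) with C_p = 5R/2 = 20.79 J mol⁻¹ K⁻¹.
ΔS = 4.5 × 20.79 × ln(160/320) = -64.8 J/K.

ΔS = -64.8 J/K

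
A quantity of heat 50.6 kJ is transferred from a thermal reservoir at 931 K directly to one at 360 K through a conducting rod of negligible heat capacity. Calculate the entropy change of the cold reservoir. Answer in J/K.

ΔS_cold = 141 J/K

The cold reservoir gains heat Q, so ΔS_cold = +Q/T_C = 50600/360 = 141 J/K.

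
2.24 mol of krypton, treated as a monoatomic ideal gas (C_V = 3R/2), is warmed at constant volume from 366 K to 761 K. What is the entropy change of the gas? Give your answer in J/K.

At constant volume, ΔS = nC_V ln(T₂/T₁) with C_V = 3R/2 = 12.47 J mol⁻¹ K⁻¹.
ΔS = 2.24 × 12.47 × ln(761/366) = 20.4 J/K.

ΔS = 20.4 J/K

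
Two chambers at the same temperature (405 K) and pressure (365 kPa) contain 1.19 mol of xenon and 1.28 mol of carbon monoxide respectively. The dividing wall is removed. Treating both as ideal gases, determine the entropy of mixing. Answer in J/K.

ΔS_mix = 14.2 J/K

Mole fractions: x_A = 1.19/2.47 = 0.482, x_B = 0.518.
ΔS_mix = −R(n_A ln x_A + n_B ln x_B) = −8.314 × (1.19 ln 0.482 + 1.28 ln 0.518) = 14.2 J/K.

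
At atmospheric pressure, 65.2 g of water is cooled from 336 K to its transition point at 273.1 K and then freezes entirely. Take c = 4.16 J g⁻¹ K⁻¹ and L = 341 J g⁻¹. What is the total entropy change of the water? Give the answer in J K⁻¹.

Cooling step: ΔS₁ = m c ln(T_tr/T_i) = 65.2 × 4.16 × ln(273.1/336) = -56.22 J/K.
Phase change: ΔS₂ = −mL/T_tr = −65.2 × 341 / 273.1 = -81.41 J/K.
ΔS_total = (-56.22) + (-81.41) = -138 J/K.

ΔS = -138 J/K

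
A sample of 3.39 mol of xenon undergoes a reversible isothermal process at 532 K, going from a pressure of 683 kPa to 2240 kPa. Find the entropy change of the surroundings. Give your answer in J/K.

For an isothermal ideal gas ΔS_gas = nR ln(P₁/P₂) = 3.39 × 8.314 × ln(683/2240) = -33.5 J/K.
The process is reversible, so ΔS_surr = −ΔS_gas = 33.5 J/K and ΔS_universe = 0.

ΔS_surr = 33.5 J/K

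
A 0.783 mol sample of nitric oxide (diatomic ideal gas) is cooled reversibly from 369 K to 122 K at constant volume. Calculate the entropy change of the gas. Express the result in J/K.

ΔS = -18 J/K

At constant volume, ΔS = nC_V ln(T₂/T₁) with C_V = 5R/2 = 20.79 J mol⁻¹ K⁻¹.
ΔS = 0.783 × 20.79 × ln(122/369) = -18 J/K.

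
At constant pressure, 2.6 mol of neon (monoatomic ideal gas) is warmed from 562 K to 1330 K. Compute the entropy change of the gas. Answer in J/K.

ΔS = 46.6 J/K

At constant pressure, ΔS = nC_p ln(T₂/T₁) with C_p = 5R/2 = 20.79 J mol⁻¹ K⁻¹.
ΔS = 2.6 × 20.79 × ln(1330/562) = 46.6 J/K.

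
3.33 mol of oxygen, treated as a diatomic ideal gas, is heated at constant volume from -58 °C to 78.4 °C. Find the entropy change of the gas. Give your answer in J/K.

ΔS = 34 J/K

In kelvin: T₁ = 215.15 K, T₂ = 351.55 K. At constant volume, ΔS = nC_V ln(T₂/T₁) with C_V = 5R/2 = 20.79 J mol⁻¹ K⁻¹.
ΔS = 3.33 × 20.79 × ln(351.55/215.15) = 34 J/K.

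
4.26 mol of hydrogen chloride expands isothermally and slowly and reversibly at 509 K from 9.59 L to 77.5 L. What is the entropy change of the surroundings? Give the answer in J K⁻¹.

For an isothermal ideal gas ΔS_gas = nR ln(V₂/V₁) = 4.26 × 8.314 × ln(77.5/9.59) = 74 J/K.
The process is reversible, so ΔS_surr = −ΔS_gas = -74 J/K and ΔS_universe = 0.

ΔS_surr = -74 J/K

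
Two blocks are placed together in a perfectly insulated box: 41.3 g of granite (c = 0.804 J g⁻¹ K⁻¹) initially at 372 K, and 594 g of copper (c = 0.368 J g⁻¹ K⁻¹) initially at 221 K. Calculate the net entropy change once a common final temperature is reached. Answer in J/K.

ΔS_total = 4.43 J/K

Energy balance: T_f = (m₁c₁T₁ + m₂c₂T₂)/(m₁c₁ + m₂c₂) = 240.91 K.
ΔS₁ = m₁c₁ ln(T_f/T₁) = 33.2052 × ln(240.91/372) = -14.43 J/K.
ΔS₂ = m₂c₂ ln(T_f/T₂) = 218.592 × ln(240.91/221) = 18.86 J/K.
ΔS_total = -14.43 + 18.86 = 4.43 J/K.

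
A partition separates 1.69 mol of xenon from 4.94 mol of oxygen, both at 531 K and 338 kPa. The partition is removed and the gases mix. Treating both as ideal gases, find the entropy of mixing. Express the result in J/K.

ΔS_mix = 31.3 J/K

Mole fractions: x_A = 1.69/6.63 = 0.255, x_B = 0.745.
ΔS_mix = −R(n_A ln x_A + n_B ln x_B) = −8.314 × (1.69 ln 0.255 + 4.94 ln 0.745) = 31.3 J/K.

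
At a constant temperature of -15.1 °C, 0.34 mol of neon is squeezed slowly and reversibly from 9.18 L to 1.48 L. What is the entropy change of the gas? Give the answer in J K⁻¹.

ΔS_gas = -5.16 J/K

For an isothermal ideal gas ΔS_gas = nR ln(V₂/V₁) = 0.34 × 8.314 × ln(1.48/9.18) = -5.16 J/K.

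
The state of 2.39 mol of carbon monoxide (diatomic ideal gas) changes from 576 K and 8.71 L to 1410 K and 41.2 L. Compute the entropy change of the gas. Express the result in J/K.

Entropy is a state function: ΔS = nC_V ln(T₂/T₁) + nR ln(V₂/V₁), with C_V = 5R/2 = 20.79 J mol⁻¹ K⁻¹ for a diatomic ideal gas.
ΔS = 2.39 × [20.79 × ln(1410/576) + 8.314 × ln(41.2/8.71)] = 75.3 J/K.

ΔS = 75.3 J/K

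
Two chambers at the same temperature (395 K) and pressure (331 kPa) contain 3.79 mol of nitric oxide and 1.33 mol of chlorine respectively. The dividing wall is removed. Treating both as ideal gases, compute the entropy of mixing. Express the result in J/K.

Mole fractions: x_A = 3.79/5.12 = 0.74, x_B = 0.26.
ΔS_mix = −R(n_A ln x_A + n_B ln x_B) = −8.314 × (3.79 ln 0.74 + 1.33 ln 0.26) = 24.4 J/K.

ΔS_mix = 24.4 J/K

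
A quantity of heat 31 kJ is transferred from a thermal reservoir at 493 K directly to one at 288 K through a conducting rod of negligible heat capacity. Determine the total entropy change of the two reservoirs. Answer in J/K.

ΔS_total = 44.8 J/K

ΔS_hot = −Q/T_H = −31000/493 = -62.88 J/K and ΔS_cold = +Q/T_C = 31000/288 = 107.64 J/K.
ΔS_total = -62.88 + 107.64 = 44.8 J/K, positive as the second law requires.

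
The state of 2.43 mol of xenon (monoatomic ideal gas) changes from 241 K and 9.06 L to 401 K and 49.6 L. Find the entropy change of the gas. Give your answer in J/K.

ΔS = 49.8 J/K

Entropy is a state function: ΔS = nC_V ln(T₂/T₁) + nR ln(V₂/V₁), with C_V = 3R/2 = 12.47 J mol⁻¹ K⁻¹ for a monoatomic ideal gas.
ΔS = 2.43 × [12.47 × ln(401/241) + 8.314 × ln(49.6/9.06)] = 49.8 J/K.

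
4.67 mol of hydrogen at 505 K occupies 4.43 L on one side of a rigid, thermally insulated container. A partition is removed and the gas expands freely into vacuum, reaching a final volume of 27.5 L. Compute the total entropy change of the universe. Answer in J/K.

ΔS_universe = 70.9 J/K

For an ideal gas in free expansion Q = 0 and W = 0, so T is unchanged.
Entropy is a state function; using a reversible isothermal path, ΔS_gas = nR ln(V₂/V₁) = 4.67 × 8.314 × ln(27.5/4.43) = 70.9 J/K.
The insulated surroundings exchange no heat, so ΔS_surr = 0 and ΔS_universe = ΔS_gas.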